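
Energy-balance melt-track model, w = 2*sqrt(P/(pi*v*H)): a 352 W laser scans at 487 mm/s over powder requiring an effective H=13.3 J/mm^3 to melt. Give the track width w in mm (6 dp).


w = 2*sqrt(352/(pi*487*13.3)) = 0.263049 mm


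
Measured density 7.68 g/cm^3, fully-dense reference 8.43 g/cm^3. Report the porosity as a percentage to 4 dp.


Porosity = (1-7.68/8.43)*100 = 8.8968 %


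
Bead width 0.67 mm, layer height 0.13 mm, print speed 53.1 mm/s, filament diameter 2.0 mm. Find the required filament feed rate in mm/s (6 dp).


Q = 0.67 * 0.13 * 53.1 = 4.62501 mm^3/s
A_fil = pi*(2.0/2)^2 = 3.14159265 mm^2
v_feed = 4.62501 / 3.14159265 = 1.472186 mm/s


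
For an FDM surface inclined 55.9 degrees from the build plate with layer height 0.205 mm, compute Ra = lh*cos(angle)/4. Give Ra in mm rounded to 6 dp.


Ra = 0.205 * cos(55.9) / 4 = 0.028733 mm


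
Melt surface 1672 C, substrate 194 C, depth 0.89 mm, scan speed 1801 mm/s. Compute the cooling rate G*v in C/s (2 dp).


G = (1672-194)/0.89 = 1660.6741573 C/mm
CR = 1660.6741573 * 1801 = 2990874.16 C/s


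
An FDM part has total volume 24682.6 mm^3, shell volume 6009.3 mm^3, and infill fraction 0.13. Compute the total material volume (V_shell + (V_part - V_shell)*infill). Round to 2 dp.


V_infill = (24682.6 - 6009.3) * 0.13 = 2427.53
V_total = 6009.3 + 2427.53 = 8436.83 mm^3


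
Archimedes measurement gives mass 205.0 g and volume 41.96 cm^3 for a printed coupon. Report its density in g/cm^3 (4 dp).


rho = 205.0 / 41.96 = 4.8856 g/cm^3


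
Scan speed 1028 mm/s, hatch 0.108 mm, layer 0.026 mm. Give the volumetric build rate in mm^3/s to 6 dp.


Rate = 1028 * 0.108 * 0.026 = 2.886624 mm^3/s


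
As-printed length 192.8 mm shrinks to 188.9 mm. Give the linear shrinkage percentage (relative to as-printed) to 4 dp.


Shrinkage = ((192.8-188.9)/192.8)*100 = 2.0228 %


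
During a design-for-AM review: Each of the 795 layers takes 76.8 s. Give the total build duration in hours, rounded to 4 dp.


t = 795 * 76.8 / 3600 = 16.96 hrs


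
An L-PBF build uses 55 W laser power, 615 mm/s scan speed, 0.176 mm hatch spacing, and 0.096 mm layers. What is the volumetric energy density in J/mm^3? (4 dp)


E = 55 / (615*0.176*0.096) = 5.293 J/mm^3


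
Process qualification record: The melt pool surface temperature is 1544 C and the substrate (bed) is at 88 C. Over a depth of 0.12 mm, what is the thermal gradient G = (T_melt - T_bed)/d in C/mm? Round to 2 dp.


G = (1544-88)/0.12 = 12133.33 C/mm


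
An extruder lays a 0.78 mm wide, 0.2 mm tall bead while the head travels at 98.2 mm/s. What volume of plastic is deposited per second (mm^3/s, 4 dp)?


Rate = 0.78 * 0.2 * 98.2 = 15.3192 mm^3/s


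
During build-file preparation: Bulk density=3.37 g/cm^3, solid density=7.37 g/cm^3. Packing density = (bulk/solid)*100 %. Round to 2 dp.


Packing = (3.37/7.37)*100 = 45.73 %


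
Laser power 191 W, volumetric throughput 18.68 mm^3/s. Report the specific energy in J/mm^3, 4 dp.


SE = 191 / 18.68 = 10.2248 J/mm^3


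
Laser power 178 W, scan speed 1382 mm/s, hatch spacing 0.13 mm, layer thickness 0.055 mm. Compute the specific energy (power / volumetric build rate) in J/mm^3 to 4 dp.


Build rate = 1382 * 0.13 * 0.055 = 9.8813 mm^3/s
SE = 178 / 9.8813 = 18.0138 J/mm^3


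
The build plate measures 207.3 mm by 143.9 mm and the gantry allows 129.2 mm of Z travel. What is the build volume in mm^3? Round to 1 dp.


V = 207.3 * 143.9 * 129.2 = 3854096.7 mm^3


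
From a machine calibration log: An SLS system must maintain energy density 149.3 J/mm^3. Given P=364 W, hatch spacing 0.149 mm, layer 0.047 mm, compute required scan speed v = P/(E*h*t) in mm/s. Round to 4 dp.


v = 364 / (149.3*0.149*0.047) = 348.1428 mm/s


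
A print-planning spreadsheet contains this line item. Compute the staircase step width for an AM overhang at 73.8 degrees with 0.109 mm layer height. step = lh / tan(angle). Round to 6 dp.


step = 0.109 / tan(73.8) = 0.031667 mm


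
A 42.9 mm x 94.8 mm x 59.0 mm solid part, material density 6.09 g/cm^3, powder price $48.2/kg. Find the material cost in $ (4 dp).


V = 42.9 * 94.8 * 59.0 = 239948.28 mm^3 = 239.94828 cm^3
Mass = 239.94828 * 6.09 / 1000 = 1.46128503 kg
Cost = 1.46128503 * 48.2 = 70.4339 $


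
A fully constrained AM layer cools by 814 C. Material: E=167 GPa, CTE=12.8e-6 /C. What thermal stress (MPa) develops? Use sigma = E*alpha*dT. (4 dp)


sigma = 167*1000 * 12.8e-6 * 814 = 1740.0064 MPa


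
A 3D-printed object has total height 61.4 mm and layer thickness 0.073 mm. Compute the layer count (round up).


Layers = ceil(61.4/0.073) = 842


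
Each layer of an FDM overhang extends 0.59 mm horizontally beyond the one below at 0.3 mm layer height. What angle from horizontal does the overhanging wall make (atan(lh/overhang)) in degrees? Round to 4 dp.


angle = atan(0.3/0.59) = 26.9522 degrees


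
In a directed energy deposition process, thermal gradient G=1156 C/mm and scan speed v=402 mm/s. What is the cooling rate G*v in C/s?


CR = 1156 * 402 = 464712 C/s


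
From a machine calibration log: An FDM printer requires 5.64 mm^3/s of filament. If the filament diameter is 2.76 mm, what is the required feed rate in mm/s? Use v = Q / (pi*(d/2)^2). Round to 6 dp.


A = pi*(2.76/2)^2 = 5.982849
v = 5.64 / 5.982849 = 0.942695 mm/s


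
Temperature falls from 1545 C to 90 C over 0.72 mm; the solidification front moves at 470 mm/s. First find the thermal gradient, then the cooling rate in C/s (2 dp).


G = (1545-90)/0.72 = 2020.83333333 C/mm
CR = 2020.83333333 * 470 = 949791.67 C/s


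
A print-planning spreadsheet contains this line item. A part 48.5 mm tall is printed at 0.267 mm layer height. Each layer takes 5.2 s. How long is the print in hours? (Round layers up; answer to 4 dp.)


Layers = ceil(48.5/0.267) = 182
t = 182 * 5.2 / 3600 = 0.2629 hrs


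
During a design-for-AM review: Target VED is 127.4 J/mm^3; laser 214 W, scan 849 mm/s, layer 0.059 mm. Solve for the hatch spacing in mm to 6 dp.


h = 214 / (127.4*849*0.059) = 0.033534 mm


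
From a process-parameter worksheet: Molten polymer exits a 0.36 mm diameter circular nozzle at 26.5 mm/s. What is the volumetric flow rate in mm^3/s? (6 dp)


A = pi*(0.36/2)^2 = 0.1017876 mm^2
Q = 0.1017876 * 26.5 = 2.697371 mm^3/s


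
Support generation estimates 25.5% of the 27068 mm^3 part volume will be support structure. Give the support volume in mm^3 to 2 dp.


V_support = 27068 * 0.255 = 6902.34 mm^3


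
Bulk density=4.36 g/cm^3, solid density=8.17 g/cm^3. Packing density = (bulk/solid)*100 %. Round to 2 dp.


Packing = (4.36/8.17)*100 = 53.37 %


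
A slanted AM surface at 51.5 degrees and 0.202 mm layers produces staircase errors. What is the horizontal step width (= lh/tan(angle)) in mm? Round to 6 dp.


step = 0.202 / tan(51.5) = 0.160678 mm


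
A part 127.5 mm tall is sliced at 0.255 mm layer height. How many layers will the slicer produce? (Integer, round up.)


Layers = ceil(127.5/0.255) = 500


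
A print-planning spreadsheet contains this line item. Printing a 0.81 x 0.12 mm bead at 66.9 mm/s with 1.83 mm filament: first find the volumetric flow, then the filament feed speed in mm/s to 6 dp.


Q = 0.81 * 0.12 * 66.9 = 6.50268 mm^3/s
A_fil = pi*(1.83/2)^2 = 2.63021991 mm^2
v_feed = 6.50268 / 2.63021991 = 2.472295 mm/s


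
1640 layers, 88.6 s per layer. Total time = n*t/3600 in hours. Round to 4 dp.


t = 1640 * 88.6 / 3600 = 40.3622 hrs


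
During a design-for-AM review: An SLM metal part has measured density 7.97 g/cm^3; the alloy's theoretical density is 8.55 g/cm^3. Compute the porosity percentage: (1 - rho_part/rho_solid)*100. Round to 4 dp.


Porosity = (1-7.97/8.55)*100 = 6.7836 %


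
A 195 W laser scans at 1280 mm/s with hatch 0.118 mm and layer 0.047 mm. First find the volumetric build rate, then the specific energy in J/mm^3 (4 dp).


Build rate = 1280 * 0.118 * 0.047 = 7.09888 mm^3/s
SE = 195 / 7.09888 = 27.4691 J/mm^3


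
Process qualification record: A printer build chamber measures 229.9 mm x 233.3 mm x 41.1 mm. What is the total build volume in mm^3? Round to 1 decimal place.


V = 229.9 * 233.3 * 41.1 = 2204426.0 mm^3


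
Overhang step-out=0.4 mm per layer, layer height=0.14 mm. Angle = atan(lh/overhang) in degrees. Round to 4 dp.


angle = atan(0.14/0.4) = 19.29 degrees


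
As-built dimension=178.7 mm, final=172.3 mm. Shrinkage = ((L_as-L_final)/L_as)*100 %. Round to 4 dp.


Shrinkage = ((178.7-172.3)/178.7)*100 = 3.5814 %


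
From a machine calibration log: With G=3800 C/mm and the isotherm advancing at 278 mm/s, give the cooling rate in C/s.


CR = 3800 * 278 = 1056400 C/s


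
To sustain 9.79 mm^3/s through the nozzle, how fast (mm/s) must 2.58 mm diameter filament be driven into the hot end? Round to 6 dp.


A = pi*(2.58/2)^2 = 5.227924
v = 9.79 / 5.227924 = 1.872636 mm/s


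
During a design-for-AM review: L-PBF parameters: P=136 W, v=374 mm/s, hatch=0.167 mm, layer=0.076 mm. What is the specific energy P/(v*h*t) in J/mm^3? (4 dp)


Build rate = 374 * 0.167 * 0.076 = 4.746808 mm^3/s
SE = 136 / 4.746808 = 28.6508 J/mm^3


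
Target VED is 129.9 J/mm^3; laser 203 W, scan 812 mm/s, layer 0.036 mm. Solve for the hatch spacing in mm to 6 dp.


h = 203 / (129.9*812*0.036) = 0.05346 mm


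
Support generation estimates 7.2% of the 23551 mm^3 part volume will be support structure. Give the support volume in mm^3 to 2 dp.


V_support = 23551 * 0.072 = 1695.67 mm^3


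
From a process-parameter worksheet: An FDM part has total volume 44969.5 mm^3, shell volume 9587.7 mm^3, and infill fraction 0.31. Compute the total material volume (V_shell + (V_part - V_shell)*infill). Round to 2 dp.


V_infill = (44969.5 - 9587.7) * 0.31 = 10968.36
V_total = 9587.7 + 10968.36 = 20556.06 mm^3


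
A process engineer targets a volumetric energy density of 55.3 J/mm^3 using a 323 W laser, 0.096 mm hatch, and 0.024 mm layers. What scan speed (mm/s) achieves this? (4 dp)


v = 323 / (55.3*0.096*0.024) = 2535.099 mm/s


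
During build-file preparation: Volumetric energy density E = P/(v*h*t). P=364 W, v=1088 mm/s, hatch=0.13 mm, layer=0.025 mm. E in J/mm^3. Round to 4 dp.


E = 364 / (1088*0.13*0.025) = 102.9412 J/mm^3


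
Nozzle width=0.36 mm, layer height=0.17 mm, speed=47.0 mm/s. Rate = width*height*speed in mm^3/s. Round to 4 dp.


Rate = 0.36 * 0.17 * 47.0 = 2.8764 mm^3/s


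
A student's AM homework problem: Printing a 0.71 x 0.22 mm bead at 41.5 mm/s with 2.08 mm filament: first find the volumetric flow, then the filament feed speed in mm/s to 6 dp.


Q = 0.71 * 0.22 * 41.5 = 6.4823 mm^3/s
A_fil = pi*(2.08/2)^2 = 3.39794661 mm^2
v_feed = 6.4823 / 3.39794661 = 1.907711 mm/s


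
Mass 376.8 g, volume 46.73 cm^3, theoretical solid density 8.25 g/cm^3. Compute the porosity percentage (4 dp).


rho_part = 376.8 / 46.73 = 8.06334261 g/cm^3
Porosity = (1 - 8.06334261/8.25)*100 = 2.2625 %


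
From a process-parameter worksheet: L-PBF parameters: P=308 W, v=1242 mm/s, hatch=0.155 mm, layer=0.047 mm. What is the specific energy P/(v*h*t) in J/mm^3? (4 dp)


Build rate = 1242 * 0.155 * 0.047 = 9.04797 mm^3/s
SE = 308 / 9.04797 = 34.0408 J/mm^3


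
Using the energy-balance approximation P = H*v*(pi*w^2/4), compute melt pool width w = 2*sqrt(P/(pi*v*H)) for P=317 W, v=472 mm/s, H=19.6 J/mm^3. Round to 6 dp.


w = 2*sqrt(317/(pi*472*19.6)) = 0.208875 mm


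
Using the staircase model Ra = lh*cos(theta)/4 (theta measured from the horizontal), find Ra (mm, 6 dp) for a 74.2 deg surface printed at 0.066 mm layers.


Ra = 0.066 * cos(74.2) / 4 = 0.004493 mm


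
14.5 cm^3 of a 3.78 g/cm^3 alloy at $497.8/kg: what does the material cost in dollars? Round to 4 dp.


Mass = 14.5*3.78/1000 = 0.05481 kg
Cost = 0.05481 * 497.8 = 27.2844 $


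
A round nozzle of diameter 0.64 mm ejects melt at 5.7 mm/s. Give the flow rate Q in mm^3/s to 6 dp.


A = pi*(0.64/2)^2 = 0.32169909 mm^2
Q = 0.32169909 * 5.7 = 1.833685 mm^3/s


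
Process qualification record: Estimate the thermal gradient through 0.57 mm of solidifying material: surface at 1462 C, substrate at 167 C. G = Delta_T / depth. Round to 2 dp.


G = (1462-167)/0.57 = 2271.93 C/mm


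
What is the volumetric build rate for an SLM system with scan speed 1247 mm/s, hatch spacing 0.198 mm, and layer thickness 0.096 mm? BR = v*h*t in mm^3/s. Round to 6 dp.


Rate = 1247 * 0.198 * 0.096 = 23.702976 mm^3/s


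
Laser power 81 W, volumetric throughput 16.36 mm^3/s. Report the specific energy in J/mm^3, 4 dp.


SE = 81 / 16.36 = 4.9511 J/mm^3


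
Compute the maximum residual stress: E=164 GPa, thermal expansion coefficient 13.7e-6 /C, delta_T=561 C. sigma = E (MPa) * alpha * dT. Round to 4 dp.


sigma = 164*1000 * 13.7e-6 * 561 = 1260.4548 MPa


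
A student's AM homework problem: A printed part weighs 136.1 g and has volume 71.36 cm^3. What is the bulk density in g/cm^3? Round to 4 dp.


rho = 136.1 / 71.36 = 1.9072 g/cm^3


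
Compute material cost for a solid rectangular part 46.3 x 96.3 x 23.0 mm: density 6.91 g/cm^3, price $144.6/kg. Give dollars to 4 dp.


V = 46.3 * 96.3 * 23.0 = 102549.87 mm^3 = 102.54987 cm^3
Mass = 102.54987 * 6.91 / 1000 = 0.7086196 kg
Cost = 0.7086196 * 144.6 = 102.4664 $


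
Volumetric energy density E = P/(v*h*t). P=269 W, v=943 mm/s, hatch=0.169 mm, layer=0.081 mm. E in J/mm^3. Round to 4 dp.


E = 269 / (943*0.169*0.081) = 20.8386 J/mm^3


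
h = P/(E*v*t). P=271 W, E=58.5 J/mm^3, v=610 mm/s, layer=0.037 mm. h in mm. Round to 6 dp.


h = 271 / (58.5*610*0.037) = 0.205249 mm


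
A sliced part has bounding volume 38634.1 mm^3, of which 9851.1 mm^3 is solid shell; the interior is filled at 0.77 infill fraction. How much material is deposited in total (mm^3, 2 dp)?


V_infill = (38634.1 - 9851.1) * 0.77 = 22162.91
V_total = 9851.1 + 22162.91 = 32014.01 mm^3


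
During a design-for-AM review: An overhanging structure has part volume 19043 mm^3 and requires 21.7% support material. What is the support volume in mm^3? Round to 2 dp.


V_support = 19043 * 0.217 = 4132.33 mm^3


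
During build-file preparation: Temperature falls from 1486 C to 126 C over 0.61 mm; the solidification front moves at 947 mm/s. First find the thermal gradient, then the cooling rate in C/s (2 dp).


G = (1486-126)/0.61 = 2229.50819672 C/mm
CR = 2229.50819672 * 947 = 2111344.26 C/s


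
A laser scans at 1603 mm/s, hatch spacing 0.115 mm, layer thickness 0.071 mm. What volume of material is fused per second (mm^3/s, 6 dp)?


Rate = 1603 * 0.115 * 0.071 = 13.088495 mm^3/s


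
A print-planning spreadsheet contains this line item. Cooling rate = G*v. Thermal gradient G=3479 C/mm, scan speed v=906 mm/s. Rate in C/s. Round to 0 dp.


CR = 3479 * 906 = 3151974 C/s


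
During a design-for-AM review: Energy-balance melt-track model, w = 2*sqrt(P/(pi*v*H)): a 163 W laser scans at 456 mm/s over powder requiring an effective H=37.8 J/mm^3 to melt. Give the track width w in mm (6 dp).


w = 2*sqrt(163/(pi*456*37.8)) = 0.109729 mm


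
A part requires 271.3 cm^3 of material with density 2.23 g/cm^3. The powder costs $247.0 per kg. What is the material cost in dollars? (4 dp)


Mass = 271.3*2.23/1000 = 0.604999 kg
Cost = 0.604999 * 247.0 = 149.4348 $


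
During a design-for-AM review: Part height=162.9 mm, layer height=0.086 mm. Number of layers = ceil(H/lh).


Layers = ceil(162.9/0.086) = 1895


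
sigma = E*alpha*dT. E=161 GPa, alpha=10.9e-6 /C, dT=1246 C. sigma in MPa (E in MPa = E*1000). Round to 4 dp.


sigma = 161*1000 * 10.9e-6 * 1246 = 2186.6054 MPa


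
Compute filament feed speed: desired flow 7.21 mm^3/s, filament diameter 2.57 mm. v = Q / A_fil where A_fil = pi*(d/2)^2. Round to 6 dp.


A = pi*(2.57/2)^2 = 5.187476
v = 7.21 / 5.187476 = 1.389886 mm/s


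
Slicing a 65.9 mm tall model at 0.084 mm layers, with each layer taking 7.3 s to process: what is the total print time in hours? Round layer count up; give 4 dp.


Layers = ceil(65.9/0.084) = 785
t = 785 * 7.3 / 3600 = 1.5918 hrs


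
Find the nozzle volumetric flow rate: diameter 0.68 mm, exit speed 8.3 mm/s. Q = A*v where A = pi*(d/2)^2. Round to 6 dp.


A = pi*(0.68/2)^2 = 0.36316811 mm^2
Q = 0.36316811 * 8.3 = 3.014295 mm^3/s


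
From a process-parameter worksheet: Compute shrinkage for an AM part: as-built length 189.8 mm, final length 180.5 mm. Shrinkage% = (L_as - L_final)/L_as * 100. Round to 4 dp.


Shrinkage = ((189.8-180.5)/189.8)*100 = 4.8999 %


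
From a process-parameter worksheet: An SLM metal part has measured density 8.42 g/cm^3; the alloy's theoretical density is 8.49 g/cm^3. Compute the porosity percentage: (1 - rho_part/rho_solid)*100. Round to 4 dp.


Porosity = (1-8.42/8.49)*100 = 0.8245 %


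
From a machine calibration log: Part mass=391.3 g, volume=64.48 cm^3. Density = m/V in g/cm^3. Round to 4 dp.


rho = 391.3 / 64.48 = 6.0685 g/cm^3


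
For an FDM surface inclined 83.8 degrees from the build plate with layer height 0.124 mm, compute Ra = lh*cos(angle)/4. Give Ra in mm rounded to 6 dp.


Ra = 0.124 * cos(83.8) / 4 = 0.003348 mm


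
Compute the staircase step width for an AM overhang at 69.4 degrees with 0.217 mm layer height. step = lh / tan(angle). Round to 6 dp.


step = 0.217 / tan(69.4) = 0.081565 mm


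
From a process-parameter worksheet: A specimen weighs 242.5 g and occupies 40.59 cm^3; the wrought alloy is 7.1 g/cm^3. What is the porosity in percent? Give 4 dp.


rho_part = 242.5 / 40.59 = 5.97437793 g/cm^3
Porosity = (1 - 5.97437793/7.1)*100 = 15.8538 %


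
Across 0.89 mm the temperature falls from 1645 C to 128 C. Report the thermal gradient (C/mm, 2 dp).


G = (1645-128)/0.89 = 1704.49 C/mm


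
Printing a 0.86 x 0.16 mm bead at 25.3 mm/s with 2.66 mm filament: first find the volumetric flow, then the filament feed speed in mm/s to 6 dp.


Q = 0.86 * 0.16 * 25.3 = 3.48128 mm^3/s
A_fil = pi*(2.66/2)^2 = 5.55716324 mm^2
v_feed = 3.48128 / 5.55716324 = 0.626449 mm/s


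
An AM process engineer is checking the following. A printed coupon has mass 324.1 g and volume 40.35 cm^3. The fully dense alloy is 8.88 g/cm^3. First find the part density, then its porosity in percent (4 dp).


rho_part = 324.1 / 40.35 = 8.03221809 g/cm^3
Porosity = (1 - 8.03221809/8.88)*100 = 9.5471 %


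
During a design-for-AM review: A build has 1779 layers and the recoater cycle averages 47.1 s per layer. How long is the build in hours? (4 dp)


t = 1779 * 47.1 / 3600 = 23.2753 hrs


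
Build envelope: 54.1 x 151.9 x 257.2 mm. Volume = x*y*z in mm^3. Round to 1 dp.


V = 54.1 * 151.9 * 257.2 = 2113615.6 mm^3


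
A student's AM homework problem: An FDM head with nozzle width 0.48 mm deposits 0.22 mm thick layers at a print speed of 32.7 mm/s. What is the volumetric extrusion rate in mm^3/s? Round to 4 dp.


Rate = 0.48 * 0.22 * 32.7 = 3.4531 mm^3/s


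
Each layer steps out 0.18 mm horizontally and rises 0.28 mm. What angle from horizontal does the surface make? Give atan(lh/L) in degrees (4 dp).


angle = atan(0.28/0.18) = 57.2648 degrees


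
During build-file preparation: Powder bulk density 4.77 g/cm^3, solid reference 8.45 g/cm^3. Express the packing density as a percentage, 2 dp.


Packing = (4.77/8.45)*100 = 56.45 %


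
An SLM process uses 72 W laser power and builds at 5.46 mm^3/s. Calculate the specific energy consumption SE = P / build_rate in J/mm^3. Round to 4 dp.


SE = 72 / 5.46 = 13.1868 J/mm^3


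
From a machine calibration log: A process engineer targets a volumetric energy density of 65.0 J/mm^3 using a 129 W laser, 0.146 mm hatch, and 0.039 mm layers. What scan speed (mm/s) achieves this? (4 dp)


v = 129 / (65.0*0.146*0.039) = 348.545 mm/s


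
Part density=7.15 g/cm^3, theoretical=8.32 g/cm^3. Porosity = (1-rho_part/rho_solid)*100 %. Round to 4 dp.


Porosity = (1-7.15/8.32)*100 = 14.0625 %


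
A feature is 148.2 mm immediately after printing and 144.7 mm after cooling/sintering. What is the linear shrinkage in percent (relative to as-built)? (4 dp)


Shrinkage = ((148.2-144.7)/148.2)*100 = 2.3617 %


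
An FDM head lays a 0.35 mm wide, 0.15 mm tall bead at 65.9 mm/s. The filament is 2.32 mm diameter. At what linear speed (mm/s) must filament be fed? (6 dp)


Q = 0.35 * 0.15 * 65.9 = 3.45975 mm^3/s
A_fil = pi*(2.32/2)^2 = 4.22732707 mm^2
v_feed = 3.45975 / 4.22732707 = 0.818425 mm/s


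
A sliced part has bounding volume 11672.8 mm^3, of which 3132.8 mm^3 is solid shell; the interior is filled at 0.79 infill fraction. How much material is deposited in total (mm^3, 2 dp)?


V_infill = (11672.8 - 3132.8) * 0.79 = 6746.6
V_total = 3132.8 + 6746.6 = 9879.4 mm^3


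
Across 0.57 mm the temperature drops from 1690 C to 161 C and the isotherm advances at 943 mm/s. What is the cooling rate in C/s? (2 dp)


G = (1690-161)/0.57 = 2682.45614035 C/mm
CR = 2682.45614035 * 943 = 2529556.14 C/s


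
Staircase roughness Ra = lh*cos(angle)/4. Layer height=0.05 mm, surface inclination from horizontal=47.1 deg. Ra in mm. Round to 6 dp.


Ra = 0.05 * cos(47.1) / 4 = 0.008509 mm


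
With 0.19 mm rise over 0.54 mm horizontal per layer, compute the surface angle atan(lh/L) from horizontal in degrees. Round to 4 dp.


angle = atan(0.19/0.54) = 19.3845 degrees


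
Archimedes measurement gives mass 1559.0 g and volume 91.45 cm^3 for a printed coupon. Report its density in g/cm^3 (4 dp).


rho = 1559.0 / 91.45 = 17.0476 g/cm^3


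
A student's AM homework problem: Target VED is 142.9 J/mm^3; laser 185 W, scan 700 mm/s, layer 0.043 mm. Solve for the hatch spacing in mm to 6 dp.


h = 185 / (142.9*700*0.043) = 0.04301 mm


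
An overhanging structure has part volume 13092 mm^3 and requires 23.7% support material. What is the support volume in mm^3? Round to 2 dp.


V_support = 13092 * 0.237 = 3102.8 mm^3


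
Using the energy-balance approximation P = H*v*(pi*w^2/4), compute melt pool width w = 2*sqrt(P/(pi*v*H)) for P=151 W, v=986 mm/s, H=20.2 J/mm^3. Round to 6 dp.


w = 2*sqrt(151/(pi*986*20.2)) = 0.098249 mm


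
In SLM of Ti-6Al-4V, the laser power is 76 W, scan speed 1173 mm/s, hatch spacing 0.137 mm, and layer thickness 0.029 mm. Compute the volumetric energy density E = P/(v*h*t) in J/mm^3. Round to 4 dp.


E = 76 / (1173*0.137*0.029) = 16.3079 J/mm^3


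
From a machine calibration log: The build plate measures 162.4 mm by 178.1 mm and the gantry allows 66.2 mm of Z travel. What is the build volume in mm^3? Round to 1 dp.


V = 162.4 * 178.1 * 66.2 = 1914731.7 mm^3


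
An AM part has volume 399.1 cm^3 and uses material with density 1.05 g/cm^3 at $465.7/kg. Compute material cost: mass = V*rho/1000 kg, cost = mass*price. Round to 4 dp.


Mass = 399.1*1.05/1000 = 0.419055 kg
Cost = 0.419055 * 465.7 = 195.1539 $


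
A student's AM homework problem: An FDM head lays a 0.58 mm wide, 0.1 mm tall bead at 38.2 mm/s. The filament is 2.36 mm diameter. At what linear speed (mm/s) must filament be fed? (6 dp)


Q = 0.58 * 0.1 * 38.2 = 2.2156 mm^3/s
A_fil = pi*(2.36/2)^2 = 4.37435361 mm^2
v_feed = 2.2156 / 4.37435361 = 0.506498 mm/s


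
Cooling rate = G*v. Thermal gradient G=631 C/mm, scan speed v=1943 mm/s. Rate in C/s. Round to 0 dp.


CR = 631 * 1943 = 1226033 C/s


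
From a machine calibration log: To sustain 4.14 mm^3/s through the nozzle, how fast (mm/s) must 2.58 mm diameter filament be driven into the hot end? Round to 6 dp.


A = pi*(2.58/2)^2 = 5.227924
v = 4.14 / 5.227924 = 0.791901 mm/s


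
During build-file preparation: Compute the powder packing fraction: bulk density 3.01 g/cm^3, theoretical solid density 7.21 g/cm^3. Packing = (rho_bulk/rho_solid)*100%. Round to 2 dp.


Packing = (3.01/7.21)*100 = 41.75 %


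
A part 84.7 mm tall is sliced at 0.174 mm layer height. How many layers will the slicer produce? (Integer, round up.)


Layers = ceil(84.7/0.174) = 487


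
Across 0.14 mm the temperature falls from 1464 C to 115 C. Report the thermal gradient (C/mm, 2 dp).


G = (1464-115)/0.14 = 9635.71 C/mm


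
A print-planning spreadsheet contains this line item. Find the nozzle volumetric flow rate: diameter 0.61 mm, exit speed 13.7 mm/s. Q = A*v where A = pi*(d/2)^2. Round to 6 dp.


A = pi*(0.61/2)^2 = 0.29224666 mm^2
Q = 0.29224666 * 13.7 = 4.003779 mm^3/s


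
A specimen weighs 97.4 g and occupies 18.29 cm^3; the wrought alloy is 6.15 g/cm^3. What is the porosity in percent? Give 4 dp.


rho_part = 97.4 / 18.29 = 5.32531438 g/cm^3
Porosity = (1 - 5.32531438/6.15)*100 = 13.4095 %


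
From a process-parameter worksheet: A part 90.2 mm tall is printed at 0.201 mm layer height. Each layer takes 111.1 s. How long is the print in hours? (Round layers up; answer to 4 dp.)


Layers = ceil(90.2/0.201) = 449
t = 449 * 111.1 / 3600 = 13.8566 hrs


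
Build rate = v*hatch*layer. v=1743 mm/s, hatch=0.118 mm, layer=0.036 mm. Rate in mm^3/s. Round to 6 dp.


Rate = 1743 * 0.118 * 0.036 = 7.404264 mm^3/s


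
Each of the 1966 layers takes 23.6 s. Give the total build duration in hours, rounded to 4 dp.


t = 1966 * 23.6 / 3600 = 12.8882 hrs


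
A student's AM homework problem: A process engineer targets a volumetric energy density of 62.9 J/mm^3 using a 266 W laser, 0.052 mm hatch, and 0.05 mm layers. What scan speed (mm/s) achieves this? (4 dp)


v = 266 / (62.9*0.052*0.05) = 1626.5134 mm/s


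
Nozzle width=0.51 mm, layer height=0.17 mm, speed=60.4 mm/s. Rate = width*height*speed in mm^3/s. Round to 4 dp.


Rate = 0.51 * 0.17 * 60.4 = 5.2367 mm^3/s


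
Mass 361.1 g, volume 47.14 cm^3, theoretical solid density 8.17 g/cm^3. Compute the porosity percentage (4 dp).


rho_part = 361.1 / 47.14 = 7.66016122 g/cm^3
Porosity = (1 - 7.66016122/8.17)*100 = 6.2404 %


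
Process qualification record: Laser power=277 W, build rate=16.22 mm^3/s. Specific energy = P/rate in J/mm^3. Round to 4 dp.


SE = 277 / 16.22 = 17.0777 J/mm^3


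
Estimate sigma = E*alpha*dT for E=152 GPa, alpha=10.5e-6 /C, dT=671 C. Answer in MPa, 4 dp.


sigma = 152*1000 * 10.5e-6 * 671 = 1070.916 MPa


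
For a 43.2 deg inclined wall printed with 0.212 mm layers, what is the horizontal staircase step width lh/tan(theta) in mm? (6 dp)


step = 0.212 / tan(43.2) = 0.225757 mm


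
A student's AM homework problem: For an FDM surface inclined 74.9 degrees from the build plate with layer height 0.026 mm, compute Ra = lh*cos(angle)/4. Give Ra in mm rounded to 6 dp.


Ra = 0.026 * cos(74.9) / 4 = 0.001693 mm


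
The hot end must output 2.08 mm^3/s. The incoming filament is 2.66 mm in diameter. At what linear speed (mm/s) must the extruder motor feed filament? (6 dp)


A = pi*(2.66/2)^2 = 5.557163
v = 2.08 / 5.557163 = 0.374292 mm/s


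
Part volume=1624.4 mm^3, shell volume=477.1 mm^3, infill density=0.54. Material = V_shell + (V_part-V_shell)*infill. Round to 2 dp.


V_infill = (1624.4 - 477.1) * 0.54 = 619.54
V_total = 477.1 + 619.54 = 1096.64 mm^3


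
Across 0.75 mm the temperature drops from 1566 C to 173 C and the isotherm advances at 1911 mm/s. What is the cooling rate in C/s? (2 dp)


G = (1566-173)/0.75 = 1857.33333333 C/mm
CR = 1857.33333333 * 1911 = 3549364.0 C/s


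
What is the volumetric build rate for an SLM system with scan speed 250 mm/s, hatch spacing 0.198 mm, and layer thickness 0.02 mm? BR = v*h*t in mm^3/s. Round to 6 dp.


Rate = 250 * 0.198 * 0.02 = 0.99 mm^3/s


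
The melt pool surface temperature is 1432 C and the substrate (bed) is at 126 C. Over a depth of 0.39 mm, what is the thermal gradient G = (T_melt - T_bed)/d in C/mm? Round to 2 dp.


G = (1432-126)/0.39 = 3348.72 C/mm


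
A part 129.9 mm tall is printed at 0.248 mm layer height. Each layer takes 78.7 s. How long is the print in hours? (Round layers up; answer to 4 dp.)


Layers = ceil(129.9/0.248) = 524
t = 524 * 78.7 / 3600 = 11.4552 hrs


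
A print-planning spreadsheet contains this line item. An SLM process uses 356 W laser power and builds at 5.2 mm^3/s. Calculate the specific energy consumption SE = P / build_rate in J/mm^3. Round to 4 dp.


SE = 356 / 5.2 = 68.4615 J/mm^3


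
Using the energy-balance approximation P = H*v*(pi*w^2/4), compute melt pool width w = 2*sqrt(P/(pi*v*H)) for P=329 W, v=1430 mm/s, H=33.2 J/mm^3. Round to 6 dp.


w = 2*sqrt(329/(pi*1430*33.2)) = 0.093933 mm


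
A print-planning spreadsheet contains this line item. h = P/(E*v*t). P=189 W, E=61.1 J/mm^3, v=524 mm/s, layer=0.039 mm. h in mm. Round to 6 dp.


h = 189 / (61.1*524*0.039) = 0.151365 mm


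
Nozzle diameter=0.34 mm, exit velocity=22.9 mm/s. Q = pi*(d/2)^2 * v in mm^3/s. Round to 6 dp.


A = pi*(0.34/2)^2 = 0.09079203 mm^2
Q = 0.09079203 * 22.9 = 2.079137 mm^3/s


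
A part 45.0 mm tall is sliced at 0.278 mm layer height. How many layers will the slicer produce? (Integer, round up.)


Layers = ceil(45.0/0.278) = 162


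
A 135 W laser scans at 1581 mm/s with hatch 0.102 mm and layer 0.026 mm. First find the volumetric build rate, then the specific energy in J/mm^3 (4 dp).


Build rate = 1581 * 0.102 * 0.026 = 4.192812 mm^3/s
SE = 135 / 4.192812 = 32.198 J/mm^3


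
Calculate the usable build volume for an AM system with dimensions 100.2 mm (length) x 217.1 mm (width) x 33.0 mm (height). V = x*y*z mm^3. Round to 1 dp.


V = 100.2 * 217.1 * 33.0 = 717862.9 mm^3


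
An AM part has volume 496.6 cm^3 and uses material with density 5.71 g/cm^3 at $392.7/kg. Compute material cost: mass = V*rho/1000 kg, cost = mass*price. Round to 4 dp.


Mass = 496.6*5.71/1000 = 2.835586 kg
Cost = 2.835586 * 392.7 = 1113.5346 $


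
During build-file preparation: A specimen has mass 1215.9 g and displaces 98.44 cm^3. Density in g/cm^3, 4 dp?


rho = 1215.9 / 98.44 = 12.3517 g/cm^3


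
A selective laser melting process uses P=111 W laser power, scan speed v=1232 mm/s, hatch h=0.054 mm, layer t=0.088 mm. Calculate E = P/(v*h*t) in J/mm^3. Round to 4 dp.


E = 111 / (1232*0.054*0.088) = 18.9599 J/mm^3


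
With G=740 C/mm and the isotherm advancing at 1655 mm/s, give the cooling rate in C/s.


CR = 740 * 1655 = 1224700 C/s


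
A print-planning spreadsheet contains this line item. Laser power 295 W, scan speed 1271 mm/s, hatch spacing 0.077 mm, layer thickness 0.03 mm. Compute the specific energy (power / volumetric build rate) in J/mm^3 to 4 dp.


Build rate = 1271 * 0.077 * 0.03 = 2.93601 mm^3/s
SE = 295 / 2.93601 = 100.4765 J/mm^3


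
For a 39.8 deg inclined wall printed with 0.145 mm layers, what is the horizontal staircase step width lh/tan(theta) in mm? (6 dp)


step = 0.145 / tan(39.8) = 0.174034 mm


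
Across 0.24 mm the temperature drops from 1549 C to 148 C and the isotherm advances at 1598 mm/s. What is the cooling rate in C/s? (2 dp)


G = (1549-148)/0.24 = 5837.5 C/mm
CR = 5837.5 * 1598 = 9328325.0 C/s


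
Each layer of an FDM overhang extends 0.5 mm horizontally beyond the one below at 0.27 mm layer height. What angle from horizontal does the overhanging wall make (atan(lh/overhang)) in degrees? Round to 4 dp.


angle = atan(0.27/0.5) = 28.369 degrees


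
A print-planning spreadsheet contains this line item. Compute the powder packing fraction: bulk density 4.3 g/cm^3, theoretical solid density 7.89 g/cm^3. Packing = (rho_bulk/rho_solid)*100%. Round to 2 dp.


Packing = (4.3/7.89)*100 = 54.5 %


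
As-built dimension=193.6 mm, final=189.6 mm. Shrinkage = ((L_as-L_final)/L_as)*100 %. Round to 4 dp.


Shrinkage = ((193.6-189.6)/193.6)*100 = 2.0661 %


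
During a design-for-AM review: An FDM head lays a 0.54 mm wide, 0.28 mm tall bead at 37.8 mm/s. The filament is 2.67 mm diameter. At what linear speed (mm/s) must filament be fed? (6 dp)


Q = 0.54 * 0.28 * 37.8 = 5.71536 mm^3/s
A_fil = pi*(2.67/2)^2 = 5.59902497 mm^2
v_feed = 5.71536 / 5.59902497 = 1.020778 mm/s


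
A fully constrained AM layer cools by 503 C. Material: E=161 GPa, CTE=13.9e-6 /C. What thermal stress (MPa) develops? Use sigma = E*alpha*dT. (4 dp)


sigma = 161*1000 * 13.9e-6 * 503 = 1125.6637 MPa


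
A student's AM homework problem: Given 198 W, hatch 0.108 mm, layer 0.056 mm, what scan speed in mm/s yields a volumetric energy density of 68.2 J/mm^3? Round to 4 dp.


v = 198 / (68.2*0.108*0.056) = 480.0307 mm/s


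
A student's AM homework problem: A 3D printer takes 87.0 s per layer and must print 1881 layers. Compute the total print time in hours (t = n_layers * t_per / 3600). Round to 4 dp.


t = 1881 * 87.0 / 3600 = 45.4575 hrs


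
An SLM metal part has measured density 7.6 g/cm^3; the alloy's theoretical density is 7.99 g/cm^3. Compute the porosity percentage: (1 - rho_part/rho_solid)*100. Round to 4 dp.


Porosity = (1-7.6/7.99)*100 = 4.8811 %


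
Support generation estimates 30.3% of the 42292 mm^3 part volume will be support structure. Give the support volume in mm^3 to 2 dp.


V_support = 42292 * 0.303 = 12814.48 mm^3


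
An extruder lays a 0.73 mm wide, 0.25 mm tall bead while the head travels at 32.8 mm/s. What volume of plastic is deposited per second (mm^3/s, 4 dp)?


Rate = 0.73 * 0.25 * 32.8 = 5.986 mm^3/s


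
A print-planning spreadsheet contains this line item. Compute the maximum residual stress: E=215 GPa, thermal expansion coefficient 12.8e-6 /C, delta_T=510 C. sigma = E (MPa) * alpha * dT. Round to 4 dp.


sigma = 215*1000 * 12.8e-6 * 510 = 1403.52 MPa


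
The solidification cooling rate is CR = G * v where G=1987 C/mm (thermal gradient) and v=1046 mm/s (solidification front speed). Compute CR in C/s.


CR = 1987 * 1046 = 2078402 C/s


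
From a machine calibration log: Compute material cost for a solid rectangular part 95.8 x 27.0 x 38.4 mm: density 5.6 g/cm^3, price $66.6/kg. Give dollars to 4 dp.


V = 95.8 * 27.0 * 38.4 = 99325.44 mm^3 = 99.32544 cm^3
Mass = 99.32544 * 5.6 / 1000 = 0.55622246 kg
Cost = 0.55622246 * 66.6 = 37.0444 $


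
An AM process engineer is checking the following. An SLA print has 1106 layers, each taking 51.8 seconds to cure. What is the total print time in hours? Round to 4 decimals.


t = 1106 * 51.8 / 3600 = 15.9141 hrs


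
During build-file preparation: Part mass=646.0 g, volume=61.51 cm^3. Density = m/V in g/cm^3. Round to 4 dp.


rho = 646.0 / 61.51 = 10.5024 g/cm^3


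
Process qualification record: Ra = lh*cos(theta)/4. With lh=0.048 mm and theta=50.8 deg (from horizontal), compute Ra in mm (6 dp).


Ra = 0.048 * cos(50.8) / 4 = 0.007584 mm


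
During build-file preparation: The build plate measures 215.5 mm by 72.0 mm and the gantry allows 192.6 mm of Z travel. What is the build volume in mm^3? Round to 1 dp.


V = 215.5 * 72.0 * 192.6 = 2988381.6 mm^3


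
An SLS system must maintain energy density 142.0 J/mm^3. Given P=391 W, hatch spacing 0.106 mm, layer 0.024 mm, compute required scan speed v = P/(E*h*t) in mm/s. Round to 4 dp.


v = 391 / (142.0*0.106*0.024) = 1082.3589 mm/s


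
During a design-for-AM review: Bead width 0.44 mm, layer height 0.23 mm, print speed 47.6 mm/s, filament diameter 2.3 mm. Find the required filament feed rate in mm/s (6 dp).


Q = 0.44 * 0.23 * 47.6 = 4.81712 mm^3/s
A_fil = pi*(2.3/2)^2 = 4.15475628 mm^2
v_feed = 4.81712 / 4.15475628 = 1.159423 mm/s


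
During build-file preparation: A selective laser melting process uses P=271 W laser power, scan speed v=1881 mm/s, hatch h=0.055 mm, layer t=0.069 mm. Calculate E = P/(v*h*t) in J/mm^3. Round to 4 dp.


E = 271 / (1881*0.055*0.069) = 37.9637 J/mm^3


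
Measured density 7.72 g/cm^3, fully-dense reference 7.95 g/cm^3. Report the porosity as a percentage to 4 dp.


Porosity = (1-7.72/7.95)*100 = 2.8931 %


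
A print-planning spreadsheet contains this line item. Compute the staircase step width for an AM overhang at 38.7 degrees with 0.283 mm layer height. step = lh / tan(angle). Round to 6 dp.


step = 0.283 / tan(38.7) = 0.353242 mm


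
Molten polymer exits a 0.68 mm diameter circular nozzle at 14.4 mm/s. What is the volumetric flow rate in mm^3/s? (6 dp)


A = pi*(0.68/2)^2 = 0.36316811 mm^2
Q = 0.36316811 * 14.4 = 5.229621 mm^3/s


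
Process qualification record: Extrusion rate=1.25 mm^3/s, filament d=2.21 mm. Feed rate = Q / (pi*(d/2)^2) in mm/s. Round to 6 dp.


A = pi*(2.21/2)^2 = 3.835963
v = 1.25 / 3.835963 = 0.325863 mm/s


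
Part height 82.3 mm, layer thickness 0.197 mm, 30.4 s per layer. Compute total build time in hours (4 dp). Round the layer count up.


Layers = ceil(82.3/0.197) = 418
t = 418 * 30.4 / 3600 = 3.5298 hrs


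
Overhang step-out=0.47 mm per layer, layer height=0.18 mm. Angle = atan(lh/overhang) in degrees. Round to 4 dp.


angle = atan(0.18/0.47) = 20.9558 degrees


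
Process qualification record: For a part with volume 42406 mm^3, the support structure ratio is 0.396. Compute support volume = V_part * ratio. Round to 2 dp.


V_support = 42406 * 0.396 = 16792.78 mm^3


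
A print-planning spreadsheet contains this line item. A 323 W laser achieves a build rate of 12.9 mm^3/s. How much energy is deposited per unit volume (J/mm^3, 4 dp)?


SE = 323 / 12.9 = 25.0388 J/mm^3


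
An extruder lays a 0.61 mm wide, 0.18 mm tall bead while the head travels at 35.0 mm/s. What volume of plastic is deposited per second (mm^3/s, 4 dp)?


Rate = 0.61 * 0.18 * 35.0 = 3.843 mm^3/s


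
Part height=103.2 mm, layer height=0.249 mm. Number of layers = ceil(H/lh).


Layers = ceil(103.2/0.249) = 415


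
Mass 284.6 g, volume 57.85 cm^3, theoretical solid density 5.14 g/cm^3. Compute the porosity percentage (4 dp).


rho_part = 284.6 / 57.85 = 4.91961971 g/cm^3
Porosity = (1 - 4.91961971/5.14)*100 = 4.2876 %


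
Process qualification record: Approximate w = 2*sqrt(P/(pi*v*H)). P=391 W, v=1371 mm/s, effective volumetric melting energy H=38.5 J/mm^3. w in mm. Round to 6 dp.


w = 2*sqrt(391/(pi*1371*38.5)) = 0.097117 mm


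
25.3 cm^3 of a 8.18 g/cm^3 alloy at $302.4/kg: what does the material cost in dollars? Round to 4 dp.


Mass = 25.3*8.18/1000 = 0.206954 kg
Cost = 0.206954 * 302.4 = 62.5829 $


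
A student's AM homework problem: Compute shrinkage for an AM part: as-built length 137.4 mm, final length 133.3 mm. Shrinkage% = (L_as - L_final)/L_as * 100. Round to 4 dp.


Shrinkage = ((137.4-133.3)/137.4)*100 = 2.984 %


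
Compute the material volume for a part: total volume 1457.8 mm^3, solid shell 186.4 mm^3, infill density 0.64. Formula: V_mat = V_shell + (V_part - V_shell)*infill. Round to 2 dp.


V_infill = (1457.8 - 186.4) * 0.64 = 813.7
V_total = 186.4 + 813.7 = 1000.1 mm^3


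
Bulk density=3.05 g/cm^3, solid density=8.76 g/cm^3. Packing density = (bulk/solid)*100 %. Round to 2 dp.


Packing = (3.05/8.76)*100 = 34.82 %


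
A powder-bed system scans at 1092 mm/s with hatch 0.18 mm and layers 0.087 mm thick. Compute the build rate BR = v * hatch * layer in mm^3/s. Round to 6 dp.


Rate = 1092 * 0.18 * 0.087 = 17.10072 mm^3/s


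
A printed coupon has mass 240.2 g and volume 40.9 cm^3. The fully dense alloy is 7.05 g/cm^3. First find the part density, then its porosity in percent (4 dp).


rho_part = 240.2 / 40.9 = 5.87286064 g/cm^3
Porosity = (1 - 5.87286064/7.05)*100 = 16.697 %


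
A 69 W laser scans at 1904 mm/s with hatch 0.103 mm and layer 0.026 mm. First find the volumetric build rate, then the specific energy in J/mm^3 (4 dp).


Build rate = 1904 * 0.103 * 0.026 = 5.098912 mm^3/s
SE = 69 / 5.098912 = 13.5323 J/mm^3
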